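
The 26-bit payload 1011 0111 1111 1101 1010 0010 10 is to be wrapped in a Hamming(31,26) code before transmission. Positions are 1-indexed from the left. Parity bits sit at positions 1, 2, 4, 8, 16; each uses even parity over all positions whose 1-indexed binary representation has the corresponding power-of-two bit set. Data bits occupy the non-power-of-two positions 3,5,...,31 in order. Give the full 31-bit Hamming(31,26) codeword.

Place data bits at non-power-of-two positions: b3=1, b5=0, b6=1, b7=1, b9=0, b10=1, b11=1, b12=1, b13=1, b14=1, b15=1, b17=1, b18=1, b19=1, b20=0, b21=1, b22=1, b23=0, b24=1, b25=0, b26=0, b27=0, b28=1, b29=0, b30=1, b31=0.
p1 = XOR of data positions {3,5,7,9,11,13,15,17,19,21,23,25,27,29,31} = 1⊕0⊕1⊕0⊕1⊕1⊕1⊕1⊕1⊕1⊕0⊕0⊕0⊕0⊕0 = 0
p2 = XOR of data positions {3,6,7,10,11,14,15,18,19,22,23,26,27,30,31} = 1⊕1⊕1⊕1⊕1⊕1⊕1⊕1⊕1⊕1⊕0⊕0⊕0⊕1⊕0 = 1
p4 = XOR of data positions {5,6,7,12,13,14,15,20,21,22,23,28,29,30,31} = 0⊕1⊕1⊕1⊕1⊕1⊕1⊕0⊕1⊕1⊕0⊕1⊕0⊕1⊕0 = 0
p8 = XOR of data positions {9,10,11,12,13,14,15,24,25,26,27,28,29,30,31} = 0⊕1⊕1⊕1⊕1⊕1⊕1⊕1⊕0⊕0⊕0⊕1⊕0⊕1⊕0 = 1
p16 = XOR of data positions {17,18,19,20,21,22,23,24,25,26,27,28,29,30,31} = 1⊕1⊕1⊕0⊕1⊕1⊕0⊕1⊕0⊕0⊕0⊕1⊕0⊕1⊕0 = 0
Codeword b1..b31 = 0110011101111110111011010001010

0110011101111110111011010001010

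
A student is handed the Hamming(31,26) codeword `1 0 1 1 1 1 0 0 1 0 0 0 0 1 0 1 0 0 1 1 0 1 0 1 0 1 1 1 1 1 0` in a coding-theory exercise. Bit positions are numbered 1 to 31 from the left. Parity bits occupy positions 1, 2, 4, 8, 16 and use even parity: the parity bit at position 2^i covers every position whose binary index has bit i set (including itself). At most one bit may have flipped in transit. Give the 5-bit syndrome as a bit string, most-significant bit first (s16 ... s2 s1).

00101

s1: b1⊕b3⊕b5⊕b7⊕b9⊕b11⊕b13⊕b15⊕b17⊕b19⊕b21⊕b23⊕b25⊕b27⊕b29⊕b31 = 1⊕1⊕1⊕0⊕1⊕0⊕0⊕0⊕0⊕1⊕0⊕0⊕0⊕1⊕1⊕0 = 1
s2: b2⊕b3⊕b6⊕b7⊕b10⊕b11⊕b14⊕b15⊕b18⊕b19⊕b22⊕b23⊕b26⊕b27⊕b30⊕b31 = 0⊕1⊕1⊕0⊕0⊕0⊕1⊕0⊕0⊕1⊕1⊕0⊕1⊕1⊕1⊕0 = 0
s4: b4⊕b5⊕b6⊕b7⊕b12⊕b13⊕b14⊕b15⊕b20⊕b21⊕b22⊕b23⊕b28⊕b29⊕b30⊕b31 = 1⊕1⊕1⊕0⊕0⊕0⊕1⊕0⊕1⊕0⊕1⊕0⊕1⊕1⊕1⊕0 = 1
s8: b8⊕b9⊕b10⊕b11⊕b12⊕b13⊕b14⊕b15⊕b24⊕b25⊕b26⊕b27⊕b28⊕b29⊕b30⊕b31 = 0⊕1⊕0⊕0⊕0⊕0⊕1⊕0⊕1⊕0⊕1⊕1⊕1⊕1⊕1⊕0 = 0
s16: b16⊕b17⊕b18⊕b19⊕b20⊕b21⊕b22⊕b23⊕b24⊕b25⊕b26⊕b27⊕b28⊕b29⊕b30⊕b31 = 1⊕0⊕0⊕1⊕1⊕0⊕1⊕0⊕1⊕0⊕1⊕1⊕1⊕1⊕1⊕0 = 0
Syndrome (s16...s1) = 00101 → position 5.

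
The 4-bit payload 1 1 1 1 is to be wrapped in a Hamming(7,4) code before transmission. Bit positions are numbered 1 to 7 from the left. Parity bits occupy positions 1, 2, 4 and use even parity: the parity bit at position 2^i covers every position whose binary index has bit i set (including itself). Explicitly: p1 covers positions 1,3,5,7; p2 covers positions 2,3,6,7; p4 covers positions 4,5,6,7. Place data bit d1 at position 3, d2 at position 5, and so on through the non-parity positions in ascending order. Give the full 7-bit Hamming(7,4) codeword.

Place data bits at non-power-of-two positions: b3=1, b5=1, b6=1, b7=1.
p1 = XOR of data positions {3,5,7} = 1⊕1⊕1 = 1
p2 = XOR of data positions {3,6,7} = 1⊕1⊕1 = 1
p4 = XOR of data positions {5,6,7} = 1⊕1⊕1 = 1
Codeword b1..b7 = 1111111

1111111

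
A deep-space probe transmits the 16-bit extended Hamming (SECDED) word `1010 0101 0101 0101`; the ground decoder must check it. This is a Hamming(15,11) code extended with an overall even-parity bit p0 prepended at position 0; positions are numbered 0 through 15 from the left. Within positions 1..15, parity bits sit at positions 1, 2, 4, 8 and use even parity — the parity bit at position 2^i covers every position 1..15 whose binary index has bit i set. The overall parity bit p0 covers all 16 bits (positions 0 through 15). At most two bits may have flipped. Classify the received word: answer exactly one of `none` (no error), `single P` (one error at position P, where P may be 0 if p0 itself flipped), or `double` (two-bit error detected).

s1: b1⊕b3⊕b5⊕b7⊕b9⊕b11⊕b13⊕b15 = 0⊕0⊕1⊕1⊕1⊕1⊕1⊕1 = 0
s2: b2⊕b3⊕b6⊕b7⊕b10⊕b11⊕b14⊕b15 = 1⊕0⊕0⊕1⊕0⊕1⊕0⊕1 = 0
s4: b4⊕b5⊕b6⊕b7⊕b12⊕b13⊕b14⊕b15 = 0⊕1⊕0⊕1⊕0⊕1⊕0⊕1 = 0
s8: b8⊕b9⊕b10⊕b11⊕b12⊕b13⊕b14⊕b15 = 0⊕1⊕0⊕1⊕0⊕1⊕0⊕1 = 0
Syndrome (s8...s1) = 0000 → position 0 (no error).
Overall parity (XOR of all 16 bits, including p0): 1⊕0⊕1⊕0⊕0⊕1⊕0⊕1⊕0⊕1⊕0⊕1⊕0⊕1⊕0⊕1 = 0
Overall=0, syndrome position=0 → no error.

none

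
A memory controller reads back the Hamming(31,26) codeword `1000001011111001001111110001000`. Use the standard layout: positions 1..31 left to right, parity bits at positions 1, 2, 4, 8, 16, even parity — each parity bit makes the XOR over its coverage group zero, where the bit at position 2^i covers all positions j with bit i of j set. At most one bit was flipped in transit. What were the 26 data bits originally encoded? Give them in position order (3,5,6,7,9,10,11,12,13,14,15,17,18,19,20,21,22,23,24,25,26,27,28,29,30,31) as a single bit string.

00011111100001111110001000

s1: b1⊕b3⊕b5⊕b7⊕b9⊕b11⊕b13⊕b15⊕b17⊕b19⊕b21⊕b23⊕b25⊕b27⊕b29⊕b31 = 1⊕0⊕0⊕1⊕1⊕1⊕1⊕0⊕0⊕1⊕1⊕1⊕0⊕0⊕0⊕0 = 0
s2: b2⊕b3⊕b6⊕b7⊕b10⊕b11⊕b14⊕b15⊕b18⊕b19⊕b22⊕b23⊕b26⊕b27⊕b30⊕b31 = 0⊕0⊕0⊕1⊕1⊕1⊕0⊕0⊕0⊕1⊕1⊕1⊕0⊕0⊕0⊕0 = 0
s4: b4⊕b5⊕b6⊕b7⊕b12⊕b13⊕b14⊕b15⊕b20⊕b21⊕b22⊕b23⊕b28⊕b29⊕b30⊕b31 = 0⊕0⊕0⊕1⊕1⊕1⊕0⊕0⊕1⊕1⊕1⊕1⊕1⊕0⊕0⊕0 = 0
s8: b8⊕b9⊕b10⊕b11⊕b12⊕b13⊕b14⊕b15⊕b24⊕b25⊕b26⊕b27⊕b28⊕b29⊕b30⊕b31 = 0⊕1⊕1⊕1⊕1⊕1⊕0⊕0⊕1⊕0⊕0⊕0⊕1⊕0⊕0⊕0 = 1
s16: b16⊕b17⊕b18⊕b19⊕b20⊕b21⊕b22⊕b23⊕b24⊕b25⊕b26⊕b27⊕b28⊕b29⊕b30⊕b31 = 1⊕0⊕0⊕1⊕1⊕1⊕1⊕1⊕1⊕0⊕0⊕0⊕1⊕0⊕0⊕0 = 0
Syndrome (s16...s1) = 01000 → position 8.
Flip bit 8: corrected codeword = 1000001111111001001111110001000
Data bits at positions 3,5,6,7,9,10,11,12,13,14,15,17,18,19,20,21,22,23,24,25,26,27,28,29,30,31: 00011111100001111110001000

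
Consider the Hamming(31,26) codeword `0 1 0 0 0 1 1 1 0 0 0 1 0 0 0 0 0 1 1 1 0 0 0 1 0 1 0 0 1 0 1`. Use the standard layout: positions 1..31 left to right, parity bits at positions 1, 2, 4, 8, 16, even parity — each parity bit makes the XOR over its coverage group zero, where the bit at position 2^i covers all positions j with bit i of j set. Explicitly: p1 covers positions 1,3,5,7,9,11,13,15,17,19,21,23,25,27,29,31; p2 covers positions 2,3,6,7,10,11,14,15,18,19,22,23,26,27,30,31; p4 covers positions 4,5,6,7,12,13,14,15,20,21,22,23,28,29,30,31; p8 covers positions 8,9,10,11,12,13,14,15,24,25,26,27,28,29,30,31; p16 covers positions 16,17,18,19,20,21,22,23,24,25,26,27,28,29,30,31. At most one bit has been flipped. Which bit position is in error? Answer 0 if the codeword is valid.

s1: b1⊕b3⊕b5⊕b7⊕b9⊕b11⊕b13⊕b15⊕b17⊕b19⊕b21⊕b23⊕b25⊕b27⊕b29⊕b31 = 0⊕0⊕0⊕1⊕0⊕0⊕0⊕0⊕0⊕1⊕0⊕0⊕0⊕0⊕1⊕1 = 0
s2: b2⊕b3⊕b6⊕b7⊕b10⊕b11⊕b14⊕b15⊕b18⊕b19⊕b22⊕b23⊕b26⊕b27⊕b30⊕b31 = 1⊕0⊕1⊕1⊕0⊕0⊕0⊕0⊕1⊕1⊕0⊕0⊕1⊕0⊕0⊕1 = 1
s4: b4⊕b5⊕b6⊕b7⊕b12⊕b13⊕b14⊕b15⊕b20⊕b21⊕b22⊕b23⊕b28⊕b29⊕b30⊕b31 = 0⊕0⊕1⊕1⊕1⊕0⊕0⊕0⊕1⊕0⊕0⊕0⊕0⊕1⊕0⊕1 = 0
s8: b8⊕b9⊕b10⊕b11⊕b12⊕b13⊕b14⊕b15⊕b24⊕b25⊕b26⊕b27⊕b28⊕b29⊕b30⊕b31 = 1⊕0⊕0⊕0⊕1⊕0⊕0⊕0⊕1⊕0⊕1⊕0⊕0⊕1⊕0⊕1 = 0
s16: b16⊕b17⊕b18⊕b19⊕b20⊕b21⊕b22⊕b23⊕b24⊕b25⊕b26⊕b27⊕b28⊕b29⊕b30⊕b31 = 0⊕0⊕1⊕1⊕1⊕0⊕0⊕0⊕1⊕0⊕1⊕0⊕0⊕1⊕0⊕1 = 1
Syndrome (s16...s1) = 10010 → position 18.

18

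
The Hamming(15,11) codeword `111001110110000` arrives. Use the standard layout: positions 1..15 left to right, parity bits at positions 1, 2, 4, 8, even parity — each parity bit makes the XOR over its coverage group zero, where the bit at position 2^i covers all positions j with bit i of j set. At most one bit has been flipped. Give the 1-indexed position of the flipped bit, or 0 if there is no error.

s1: b1⊕b3⊕b5⊕b7⊕b9⊕b11⊕b13⊕b15 = 1⊕1⊕0⊕1⊕0⊕1⊕0⊕0 = 0
s2: b2⊕b3⊕b6⊕b7⊕b10⊕b11⊕b14⊕b15 = 1⊕1⊕1⊕1⊕1⊕1⊕0⊕0 = 0
s4: b4⊕b5⊕b6⊕b7⊕b12⊕b13⊕b14⊕b15 = 0⊕0⊕1⊕1⊕0⊕0⊕0⊕0 = 0
s8: b8⊕b9⊕b10⊕b11⊕b12⊕b13⊕b14⊕b15 = 1⊕0⊕1⊕1⊕0⊕0⊕0⊕0 = 1
Syndrome (s8...s1) = 1000 → position 8.

8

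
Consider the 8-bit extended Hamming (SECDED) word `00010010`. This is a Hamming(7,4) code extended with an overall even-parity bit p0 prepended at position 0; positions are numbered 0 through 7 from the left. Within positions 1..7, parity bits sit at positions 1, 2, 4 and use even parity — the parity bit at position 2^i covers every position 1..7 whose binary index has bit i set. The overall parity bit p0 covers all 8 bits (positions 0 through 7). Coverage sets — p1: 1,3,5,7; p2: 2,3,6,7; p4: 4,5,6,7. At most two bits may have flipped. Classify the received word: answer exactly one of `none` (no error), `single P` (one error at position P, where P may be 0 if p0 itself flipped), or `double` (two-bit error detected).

double

s1: b1⊕b3⊕b5⊕b7 = 0⊕1⊕0⊕0 = 1
s2: b2⊕b3⊕b6⊕b7 = 0⊕1⊕1⊕0 = 0
s4: b4⊕b5⊕b6⊕b7 = 0⊕0⊕1⊕0 = 1
Syndrome (s4...s1) = 101 → position 5.
Overall parity (XOR of all 8 bits, including p0): 0⊕0⊕0⊕1⊕0⊕0⊕1⊕0 = 0
Overall=0, syndrome position=5 → double-bit error detected (uncorrectable).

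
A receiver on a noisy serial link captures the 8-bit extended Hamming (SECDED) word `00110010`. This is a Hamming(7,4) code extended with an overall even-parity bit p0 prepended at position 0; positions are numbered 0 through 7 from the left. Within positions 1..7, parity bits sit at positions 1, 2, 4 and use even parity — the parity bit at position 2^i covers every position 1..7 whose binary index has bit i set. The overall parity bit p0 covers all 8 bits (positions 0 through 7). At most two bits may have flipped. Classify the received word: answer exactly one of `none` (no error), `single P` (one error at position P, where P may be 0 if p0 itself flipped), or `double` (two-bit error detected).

s1: b1⊕b3⊕b5⊕b7 = 0⊕1⊕0⊕0 = 1
s2: b2⊕b3⊕b6⊕b7 = 1⊕1⊕1⊕0 = 1
s4: b4⊕b5⊕b6⊕b7 = 0⊕0⊕1⊕0 = 1
Syndrome (s4...s1) = 111 → position 7.
Overall parity (XOR of all 8 bits, including p0): 0⊕0⊕1⊕1⊕0⊕0⊕1⊕0 = 1
Overall=1, syndrome position=7 → single-bit error at position 7.

single 7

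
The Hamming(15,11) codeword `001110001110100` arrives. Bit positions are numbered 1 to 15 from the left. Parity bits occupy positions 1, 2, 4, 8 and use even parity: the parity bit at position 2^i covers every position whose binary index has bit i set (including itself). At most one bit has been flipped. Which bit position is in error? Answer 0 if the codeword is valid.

s1: b1⊕b3⊕b5⊕b7⊕b9⊕b11⊕b13⊕b15 = 0⊕1⊕1⊕0⊕1⊕1⊕1⊕0 = 1
s2: b2⊕b3⊕b6⊕b7⊕b10⊕b11⊕b14⊕b15 = 0⊕1⊕0⊕0⊕1⊕1⊕0⊕0 = 1
s4: b4⊕b5⊕b6⊕b7⊕b12⊕b13⊕b14⊕b15 = 1⊕1⊕0⊕0⊕0⊕1⊕0⊕0 = 1
s8: b8⊕b9⊕b10⊕b11⊕b12⊕b13⊕b14⊕b15 = 0⊕1⊕1⊕1⊕0⊕1⊕0⊕0 = 0
Syndrome (s8...s1) = 0111 → position 7.

7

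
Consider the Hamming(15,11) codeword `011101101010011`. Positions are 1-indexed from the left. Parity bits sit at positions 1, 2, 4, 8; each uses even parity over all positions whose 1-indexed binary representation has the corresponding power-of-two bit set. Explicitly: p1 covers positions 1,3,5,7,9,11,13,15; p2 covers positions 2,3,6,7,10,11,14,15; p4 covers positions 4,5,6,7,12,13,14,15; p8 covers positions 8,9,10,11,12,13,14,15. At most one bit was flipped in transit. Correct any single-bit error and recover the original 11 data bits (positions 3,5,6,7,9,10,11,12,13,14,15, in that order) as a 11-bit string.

10101010011

s1: b1⊕b3⊕b5⊕b7⊕b9⊕b11⊕b13⊕b15 = 0⊕1⊕0⊕1⊕1⊕1⊕0⊕1 = 1
s2: b2⊕b3⊕b6⊕b7⊕b10⊕b11⊕b14⊕b15 = 1⊕1⊕1⊕1⊕0⊕1⊕1⊕1 = 1
s4: b4⊕b5⊕b6⊕b7⊕b12⊕b13⊕b14⊕b15 = 1⊕0⊕1⊕1⊕0⊕0⊕1⊕1 = 1
s8: b8⊕b9⊕b10⊕b11⊕b12⊕b13⊕b14⊕b15 = 0⊕1⊕0⊕1⊕0⊕0⊕1⊕1 = 0
Syndrome (s8...s1) = 0111 → position 7.
Flip bit 7: corrected codeword = 011101001010011
Data bits at positions 3,5,6,7,9,10,11,12,13,14,15: 10101010011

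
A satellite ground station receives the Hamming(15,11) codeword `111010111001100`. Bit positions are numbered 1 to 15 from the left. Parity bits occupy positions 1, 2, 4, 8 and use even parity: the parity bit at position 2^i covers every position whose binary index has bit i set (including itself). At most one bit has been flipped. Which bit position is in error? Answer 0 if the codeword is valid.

2

s1: b1⊕b3⊕b5⊕b7⊕b9⊕b11⊕b13⊕b15 = 1⊕1⊕1⊕1⊕1⊕0⊕1⊕0 = 0
s2: b2⊕b3⊕b6⊕b7⊕b10⊕b11⊕b14⊕b15 = 1⊕1⊕0⊕1⊕0⊕0⊕0⊕0 = 1
s4: b4⊕b5⊕b6⊕b7⊕b12⊕b13⊕b14⊕b15 = 0⊕1⊕0⊕1⊕1⊕1⊕0⊕0 = 0
s8: b8⊕b9⊕b10⊕b11⊕b12⊕b13⊕b14⊕b15 = 1⊕1⊕0⊕0⊕1⊕1⊕0⊕0 = 0
Syndrome (s8...s1) = 0010 → position 2.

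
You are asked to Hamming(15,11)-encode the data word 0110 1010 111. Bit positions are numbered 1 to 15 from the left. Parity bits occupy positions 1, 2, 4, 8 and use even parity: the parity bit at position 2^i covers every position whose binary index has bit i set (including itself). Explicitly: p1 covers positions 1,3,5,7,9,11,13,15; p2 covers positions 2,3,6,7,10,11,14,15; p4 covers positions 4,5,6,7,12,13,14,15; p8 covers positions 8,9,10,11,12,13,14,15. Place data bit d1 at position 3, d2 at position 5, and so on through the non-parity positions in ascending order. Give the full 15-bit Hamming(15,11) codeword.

100111011010111

Place data bits at non-power-of-two positions: b3=0, b5=1, b6=1, b7=0, b9=1, b10=0, b11=1, b12=0, b13=1, b14=1, b15=1.
p1 = XOR of data positions {3,5,7,9,11,13,15} = 0⊕1⊕0⊕1⊕1⊕1⊕1 = 1
p2 = XOR of data positions {3,6,7,10,11,14,15} = 0⊕1⊕0⊕0⊕1⊕1⊕1 = 0
p4 = XOR of data positions {5,6,7,12,13,14,15} = 1⊕1⊕0⊕0⊕1⊕1⊕1 = 1
p8 = XOR of data positions {9,10,11,12,13,14,15} = 1⊕0⊕1⊕0⊕1⊕1⊕1 = 1
Codeword b1..b15 = 100111011010111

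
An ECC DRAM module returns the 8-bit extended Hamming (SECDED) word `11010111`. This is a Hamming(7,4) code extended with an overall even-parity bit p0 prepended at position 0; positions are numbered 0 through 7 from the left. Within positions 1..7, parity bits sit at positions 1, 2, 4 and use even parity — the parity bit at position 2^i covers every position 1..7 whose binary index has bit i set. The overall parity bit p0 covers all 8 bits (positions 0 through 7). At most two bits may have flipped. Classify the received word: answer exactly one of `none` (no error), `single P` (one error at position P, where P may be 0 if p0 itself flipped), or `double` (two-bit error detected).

double

s1: b1⊕b3⊕b5⊕b7 = 1⊕1⊕1⊕1 = 0
s2: b2⊕b3⊕b6⊕b7 = 0⊕1⊕1⊕1 = 1
s4: b4⊕b5⊕b6⊕b7 = 0⊕1⊕1⊕1 = 1
Syndrome (s4...s1) = 110 → position 6.
Overall parity (XOR of all 8 bits, including p0): 1⊕1⊕0⊕1⊕0⊕1⊕1⊕1 = 0
Overall=0, syndrome position=6 → double-bit error detected (uncorrectable).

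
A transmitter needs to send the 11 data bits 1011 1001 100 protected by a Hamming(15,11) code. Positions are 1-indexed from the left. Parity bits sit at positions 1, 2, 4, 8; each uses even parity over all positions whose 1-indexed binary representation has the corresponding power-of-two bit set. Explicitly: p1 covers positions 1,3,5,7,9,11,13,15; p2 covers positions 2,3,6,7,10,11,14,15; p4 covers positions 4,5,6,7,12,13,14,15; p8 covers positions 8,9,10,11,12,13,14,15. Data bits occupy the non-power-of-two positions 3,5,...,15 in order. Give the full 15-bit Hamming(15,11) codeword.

Place data bits at non-power-of-two positions: b3=1, b5=0, b6=1, b7=1, b9=1, b10=0, b11=0, b12=1, b13=1, b14=0, b15=0.
p1 = XOR of data positions {3,5,7,9,11,13,15} = 1⊕0⊕1⊕1⊕0⊕1⊕0 = 0
p2 = XOR of data positions {3,6,7,10,11,14,15} = 1⊕1⊕1⊕0⊕0⊕0⊕0 = 1
p4 = XOR of data positions {5,6,7,12,13,14,15} = 0⊕1⊕1⊕1⊕1⊕0⊕0 = 0
p8 = XOR of data positions {9,10,11,12,13,14,15} = 1⊕0⊕0⊕1⊕1⊕0⊕0 = 1
Codeword b1..b15 = 011001111001100

011001111001100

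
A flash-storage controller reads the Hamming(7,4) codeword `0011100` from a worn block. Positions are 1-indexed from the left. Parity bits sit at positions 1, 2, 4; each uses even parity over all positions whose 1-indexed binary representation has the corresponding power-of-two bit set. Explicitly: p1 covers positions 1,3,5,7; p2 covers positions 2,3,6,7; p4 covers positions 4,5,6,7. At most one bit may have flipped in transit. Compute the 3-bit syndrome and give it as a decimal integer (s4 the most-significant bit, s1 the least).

s1: b1⊕b3⊕b5⊕b7 = 0⊕1⊕1⊕0 = 0
s2: b2⊕b3⊕b6⊕b7 = 0⊕1⊕0⊕0 = 1
s4: b4⊕b5⊕b6⊕b7 = 1⊕1⊕0⊕0 = 0
Syndrome (s4...s1) = 010 → position 2.

2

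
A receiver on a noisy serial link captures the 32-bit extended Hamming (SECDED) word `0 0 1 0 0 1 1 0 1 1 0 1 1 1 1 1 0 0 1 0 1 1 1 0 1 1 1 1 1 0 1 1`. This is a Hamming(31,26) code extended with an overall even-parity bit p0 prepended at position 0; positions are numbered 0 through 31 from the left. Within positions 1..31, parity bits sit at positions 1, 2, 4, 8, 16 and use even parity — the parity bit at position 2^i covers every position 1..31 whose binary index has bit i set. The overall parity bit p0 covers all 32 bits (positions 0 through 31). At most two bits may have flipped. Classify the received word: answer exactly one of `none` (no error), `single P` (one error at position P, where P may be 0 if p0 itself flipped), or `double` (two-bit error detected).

single 19

s1: b1⊕b3⊕b5⊕b7⊕b9⊕b11⊕b13⊕b15⊕b17⊕b19⊕b21⊕b23⊕b25⊕b27⊕b29⊕b31 = 0⊕0⊕1⊕0⊕1⊕1⊕1⊕1⊕0⊕0⊕1⊕0⊕1⊕1⊕0⊕1 = 1
s2: b2⊕b3⊕b6⊕b7⊕b10⊕b11⊕b14⊕b15⊕b18⊕b19⊕b22⊕b23⊕b26⊕b27⊕b30⊕b31 = 1⊕0⊕1⊕0⊕0⊕1⊕1⊕1⊕1⊕0⊕1⊕0⊕1⊕1⊕1⊕1 = 1
s4: b4⊕b5⊕b6⊕b7⊕b12⊕b13⊕b14⊕b15⊕b20⊕b21⊕b22⊕b23⊕b28⊕b29⊕b30⊕b31 = 0⊕1⊕1⊕0⊕1⊕1⊕1⊕1⊕1⊕1⊕1⊕0⊕1⊕0⊕1⊕1 = 0
s8: b8⊕b9⊕b10⊕b11⊕b12⊕b13⊕b14⊕b15⊕b24⊕b25⊕b26⊕b27⊕b28⊕b29⊕b30⊕b31 = 1⊕1⊕0⊕1⊕1⊕1⊕1⊕1⊕1⊕1⊕1⊕1⊕1⊕0⊕1⊕1 = 0
s16: b16⊕b17⊕b18⊕b19⊕b20⊕b21⊕b22⊕b23⊕b24⊕b25⊕b26⊕b27⊕b28⊕b29⊕b30⊕b31 = 0⊕0⊕1⊕0⊕1⊕1⊕1⊕0⊕1⊕1⊕1⊕1⊕1⊕0⊕1⊕1 = 1
Syndrome (s16...s1) = 10011 → position 19.
Overall parity (XOR of all 32 bits, including p0): 0⊕0⊕1⊕0⊕0⊕1⊕1⊕0⊕1⊕1⊕0⊕1⊕1⊕1⊕1⊕1⊕0⊕0⊕1⊕0⊕1⊕1⊕1⊕0⊕1⊕1⊕1⊕1⊕1⊕0⊕1⊕1 = 1
Overall=1, syndrome position=19 → single-bit error at position 19.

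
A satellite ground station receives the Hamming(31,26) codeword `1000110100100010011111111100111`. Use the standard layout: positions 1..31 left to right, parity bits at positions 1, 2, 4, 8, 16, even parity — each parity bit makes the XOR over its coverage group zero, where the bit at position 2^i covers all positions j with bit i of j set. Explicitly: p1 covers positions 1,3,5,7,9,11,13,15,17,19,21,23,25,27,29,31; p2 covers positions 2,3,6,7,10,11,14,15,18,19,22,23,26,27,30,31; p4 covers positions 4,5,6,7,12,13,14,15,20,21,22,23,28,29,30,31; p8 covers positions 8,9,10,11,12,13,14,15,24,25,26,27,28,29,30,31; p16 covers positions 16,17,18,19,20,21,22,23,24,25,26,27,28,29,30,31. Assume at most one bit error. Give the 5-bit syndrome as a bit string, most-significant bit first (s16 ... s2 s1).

s1: b1⊕b3⊕b5⊕b7⊕b9⊕b11⊕b13⊕b15⊕b17⊕b19⊕b21⊕b23⊕b25⊕b27⊕b29⊕b31 = 1⊕0⊕1⊕0⊕0⊕1⊕0⊕1⊕0⊕1⊕1⊕1⊕1⊕0⊕1⊕1 = 0
s2: b2⊕b3⊕b6⊕b7⊕b10⊕b11⊕b14⊕b15⊕b18⊕b19⊕b22⊕b23⊕b26⊕b27⊕b30⊕b31 = 0⊕0⊕1⊕0⊕0⊕1⊕0⊕1⊕1⊕1⊕1⊕1⊕1⊕0⊕1⊕1 = 0
s4: b4⊕b5⊕b6⊕b7⊕b12⊕b13⊕b14⊕b15⊕b20⊕b21⊕b22⊕b23⊕b28⊕b29⊕b30⊕b31 = 0⊕1⊕1⊕0⊕0⊕0⊕0⊕1⊕1⊕1⊕1⊕1⊕0⊕1⊕1⊕1 = 0
s8: b8⊕b9⊕b10⊕b11⊕b12⊕b13⊕b14⊕b15⊕b24⊕b25⊕b26⊕b27⊕b28⊕b29⊕b30⊕b31 = 1⊕0⊕0⊕1⊕0⊕0⊕0⊕1⊕1⊕1⊕1⊕0⊕0⊕1⊕1⊕1 = 1
s16: b16⊕b17⊕b18⊕b19⊕b20⊕b21⊕b22⊕b23⊕b24⊕b25⊕b26⊕b27⊕b28⊕b29⊕b30⊕b31 = 0⊕0⊕1⊕1⊕1⊕1⊕1⊕1⊕1⊕1⊕1⊕0⊕0⊕1⊕1⊕1 = 0
Syndrome (s16...s1) = 01000 → position 8.

01000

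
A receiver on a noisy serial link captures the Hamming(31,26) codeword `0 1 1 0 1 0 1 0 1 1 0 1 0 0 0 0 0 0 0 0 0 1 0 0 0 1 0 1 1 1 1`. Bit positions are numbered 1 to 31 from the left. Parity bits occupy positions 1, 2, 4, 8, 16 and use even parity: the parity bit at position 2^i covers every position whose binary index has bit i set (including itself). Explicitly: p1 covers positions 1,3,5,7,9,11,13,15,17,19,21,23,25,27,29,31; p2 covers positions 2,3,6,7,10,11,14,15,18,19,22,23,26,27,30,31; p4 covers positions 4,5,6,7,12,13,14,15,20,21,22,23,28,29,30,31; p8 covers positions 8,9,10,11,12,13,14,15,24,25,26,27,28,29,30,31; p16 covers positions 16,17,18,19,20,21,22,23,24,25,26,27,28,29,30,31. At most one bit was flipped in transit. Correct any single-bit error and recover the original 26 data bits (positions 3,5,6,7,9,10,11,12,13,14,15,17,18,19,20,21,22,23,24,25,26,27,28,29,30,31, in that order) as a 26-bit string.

11011101000000001000101111

s1: b1⊕b3⊕b5⊕b7⊕b9⊕b11⊕b13⊕b15⊕b17⊕b19⊕b21⊕b23⊕b25⊕b27⊕b29⊕b31 = 0⊕1⊕1⊕1⊕1⊕0⊕0⊕0⊕0⊕0⊕0⊕0⊕0⊕0⊕1⊕1 = 0
s2: b2⊕b3⊕b6⊕b7⊕b10⊕b11⊕b14⊕b15⊕b18⊕b19⊕b22⊕b23⊕b26⊕b27⊕b30⊕b31 = 1⊕1⊕0⊕1⊕1⊕0⊕0⊕0⊕0⊕0⊕1⊕0⊕1⊕0⊕1⊕1 = 0
s4: b4⊕b5⊕b6⊕b7⊕b12⊕b13⊕b14⊕b15⊕b20⊕b21⊕b22⊕b23⊕b28⊕b29⊕b30⊕b31 = 0⊕1⊕0⊕1⊕1⊕0⊕0⊕0⊕0⊕0⊕1⊕0⊕1⊕1⊕1⊕1 = 0
s8: b8⊕b9⊕b10⊕b11⊕b12⊕b13⊕b14⊕b15⊕b24⊕b25⊕b26⊕b27⊕b28⊕b29⊕b30⊕b31 = 0⊕1⊕1⊕0⊕1⊕0⊕0⊕0⊕0⊕0⊕1⊕0⊕1⊕1⊕1⊕1 = 0
s16: b16⊕b17⊕b18⊕b19⊕b20⊕b21⊕b22⊕b23⊕b24⊕b25⊕b26⊕b27⊕b28⊕b29⊕b30⊕b31 = 0⊕0⊕0⊕0⊕0⊕0⊕1⊕0⊕0⊕0⊕1⊕0⊕1⊕1⊕1⊕1 = 0
Syndrome (s16...s1) = 00000 → position 0 (no error).
No correction needed.
Data bits at positions 3,5,6,7,9,10,11,12,13,14,15,17,18,19,20,21,22,23,24,25,26,27,28,29,30,31: 11011101000000001000101111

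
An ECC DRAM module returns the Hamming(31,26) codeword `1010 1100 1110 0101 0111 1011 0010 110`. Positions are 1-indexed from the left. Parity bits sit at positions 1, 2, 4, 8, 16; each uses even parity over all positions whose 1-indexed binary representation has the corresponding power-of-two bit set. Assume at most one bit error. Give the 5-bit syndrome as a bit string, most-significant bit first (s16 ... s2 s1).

00000

s1: b1⊕b3⊕b5⊕b7⊕b9⊕b11⊕b13⊕b15⊕b17⊕b19⊕b21⊕b23⊕b25⊕b27⊕b29⊕b31 = 1⊕1⊕1⊕0⊕1⊕1⊕0⊕0⊕0⊕1⊕1⊕1⊕0⊕1⊕1⊕0 = 0
s2: b2⊕b3⊕b6⊕b7⊕b10⊕b11⊕b14⊕b15⊕b18⊕b19⊕b22⊕b23⊕b26⊕b27⊕b30⊕b31 = 0⊕1⊕1⊕0⊕1⊕1⊕1⊕0⊕1⊕1⊕0⊕1⊕0⊕1⊕1⊕0 = 0
s4: b4⊕b5⊕b6⊕b7⊕b12⊕b13⊕b14⊕b15⊕b20⊕b21⊕b22⊕b23⊕b28⊕b29⊕b30⊕b31 = 0⊕1⊕1⊕0⊕0⊕0⊕1⊕0⊕1⊕1⊕0⊕1⊕0⊕1⊕1⊕0 = 0
s8: b8⊕b9⊕b10⊕b11⊕b12⊕b13⊕b14⊕b15⊕b24⊕b25⊕b26⊕b27⊕b28⊕b29⊕b30⊕b31 = 0⊕1⊕1⊕1⊕0⊕0⊕1⊕0⊕1⊕0⊕0⊕1⊕0⊕1⊕1⊕0 = 0
s16: b16⊕b17⊕b18⊕b19⊕b20⊕b21⊕b22⊕b23⊕b24⊕b25⊕b26⊕b27⊕b28⊕b29⊕b30⊕b31 = 1⊕0⊕1⊕1⊕1⊕1⊕0⊕1⊕1⊕0⊕0⊕1⊕0⊕1⊕1⊕0 = 0
Syndrome (s16...s1) = 00000 → position 0 (no error).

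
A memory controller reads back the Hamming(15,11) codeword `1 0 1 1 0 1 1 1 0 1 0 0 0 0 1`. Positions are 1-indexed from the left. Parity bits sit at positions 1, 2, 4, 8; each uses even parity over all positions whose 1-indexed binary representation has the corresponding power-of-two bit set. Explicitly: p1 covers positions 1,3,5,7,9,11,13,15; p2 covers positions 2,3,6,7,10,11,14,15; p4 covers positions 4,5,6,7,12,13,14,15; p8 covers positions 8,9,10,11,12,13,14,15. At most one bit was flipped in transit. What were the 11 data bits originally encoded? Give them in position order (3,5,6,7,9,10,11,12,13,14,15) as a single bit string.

10110000001

s1: b1⊕b3⊕b5⊕b7⊕b9⊕b11⊕b13⊕b15 = 1⊕1⊕0⊕1⊕0⊕0⊕0⊕1 = 0
s2: b2⊕b3⊕b6⊕b7⊕b10⊕b11⊕b14⊕b15 = 0⊕1⊕1⊕1⊕1⊕0⊕0⊕1 = 1
s4: b4⊕b5⊕b6⊕b7⊕b12⊕b13⊕b14⊕b15 = 1⊕0⊕1⊕1⊕0⊕0⊕0⊕1 = 0
s8: b8⊕b9⊕b10⊕b11⊕b12⊕b13⊕b14⊕b15 = 1⊕0⊕1⊕0⊕0⊕0⊕0⊕1 = 1
Syndrome (s8...s1) = 1010 → position 10.
Flip bit 10: corrected codeword = 101101110000001
Data bits at positions 3,5,6,7,9,10,11,12,13,14,15: 10110000001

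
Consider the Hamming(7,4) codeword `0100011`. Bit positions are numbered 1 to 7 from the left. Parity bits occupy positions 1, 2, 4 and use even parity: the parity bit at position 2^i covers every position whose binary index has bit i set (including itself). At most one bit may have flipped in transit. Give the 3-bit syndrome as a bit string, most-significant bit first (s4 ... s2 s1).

011

s1: b1⊕b3⊕b5⊕b7 = 0⊕0⊕0⊕1 = 1
s2: b2⊕b3⊕b6⊕b7 = 1⊕0⊕1⊕1 = 1
s4: b4⊕b5⊕b6⊕b7 = 0⊕0⊕1⊕1 = 0
Syndrome (s4...s1) = 011 → position 3.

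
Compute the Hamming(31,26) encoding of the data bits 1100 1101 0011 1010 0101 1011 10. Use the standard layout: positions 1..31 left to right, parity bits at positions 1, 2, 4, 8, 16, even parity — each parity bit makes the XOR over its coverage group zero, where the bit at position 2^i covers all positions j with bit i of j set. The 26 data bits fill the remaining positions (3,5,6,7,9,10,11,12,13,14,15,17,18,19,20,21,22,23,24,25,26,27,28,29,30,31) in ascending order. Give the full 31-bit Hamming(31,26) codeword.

0110100111010011110100101101110

Place data bits at non-power-of-two positions: b3=1, b5=1, b6=0, b7=0, b9=1, b10=1, b11=0, b12=1, b13=0, b14=0, b15=1, b17=1, b18=1, b19=0, b20=1, b21=0, b22=0, b23=1, b24=0, b25=1, b26=1, b27=0, b28=1, b29=1, b30=1, b31=0.
p1 = XOR of data positions {3,5,7,9,11,13,15,17,19,21,23,25,27,29,31} = 1⊕1⊕0⊕1⊕0⊕0⊕1⊕1⊕0⊕0⊕1⊕1⊕0⊕1⊕0 = 0
p2 = XOR of data positions {3,6,7,10,11,14,15,18,19,22,23,26,27,30,31} = 1⊕0⊕0⊕1⊕0⊕0⊕1⊕1⊕0⊕0⊕1⊕1⊕0⊕1⊕0 = 1
p4 = XOR of data positions {5,6,7,12,13,14,15,20,21,22,23,28,29,30,31} = 1⊕0⊕0⊕1⊕0⊕0⊕1⊕1⊕0⊕0⊕1⊕1⊕1⊕1⊕0 = 0
p8 = XOR of data positions {9,10,11,12,13,14,15,24,25,26,27,28,29,30,31} = 1⊕1⊕0⊕1⊕0⊕0⊕1⊕0⊕1⊕1⊕0⊕1⊕1⊕1⊕0 = 1
p16 = XOR of data positions {17,18,19,20,21,22,23,24,25,26,27,28,29,30,31} = 1⊕1⊕0⊕1⊕0⊕0⊕1⊕0⊕1⊕1⊕0⊕1⊕1⊕1⊕0 = 1
Codeword b1..b31 = 0110100111010011110100101101110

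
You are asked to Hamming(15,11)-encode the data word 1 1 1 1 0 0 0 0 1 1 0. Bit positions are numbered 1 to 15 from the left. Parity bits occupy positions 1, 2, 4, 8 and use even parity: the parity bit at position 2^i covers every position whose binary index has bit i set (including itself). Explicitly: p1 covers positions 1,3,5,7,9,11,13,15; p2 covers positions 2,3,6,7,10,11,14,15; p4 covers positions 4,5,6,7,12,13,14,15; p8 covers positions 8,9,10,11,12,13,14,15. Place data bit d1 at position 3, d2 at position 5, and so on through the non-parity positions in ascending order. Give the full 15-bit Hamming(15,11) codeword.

001111100000110

Place data bits at non-power-of-two positions: b3=1, b5=1, b6=1, b7=1, b9=0, b10=0, b11=0, b12=0, b13=1, b14=1, b15=0.
p1 = XOR of data positions {3,5,7,9,11,13,15} = 1⊕1⊕1⊕0⊕0⊕1⊕0 = 0
p2 = XOR of data positions {3,6,7,10,11,14,15} = 1⊕1⊕1⊕0⊕0⊕1⊕0 = 0
p4 = XOR of data positions {5,6,7,12,13,14,15} = 1⊕1⊕1⊕0⊕1⊕1⊕0 = 1
p8 = XOR of data positions {9,10,11,12,13,14,15} = 0⊕0⊕0⊕0⊕1⊕1⊕0 = 0
Codeword b1..b15 = 001111100000110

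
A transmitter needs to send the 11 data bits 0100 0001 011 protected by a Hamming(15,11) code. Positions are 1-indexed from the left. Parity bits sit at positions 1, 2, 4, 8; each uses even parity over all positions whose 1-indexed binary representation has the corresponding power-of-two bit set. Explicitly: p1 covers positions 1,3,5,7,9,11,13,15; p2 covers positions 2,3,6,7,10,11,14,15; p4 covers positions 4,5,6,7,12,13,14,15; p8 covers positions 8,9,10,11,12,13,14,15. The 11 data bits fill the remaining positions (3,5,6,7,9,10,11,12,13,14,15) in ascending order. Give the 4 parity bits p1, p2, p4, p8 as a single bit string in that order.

Place data bits at non-power-of-two positions: b3=0, b5=1, b6=0, b7=0, b9=0, b10=0, b11=0, b12=1, b13=0, b14=1, b15=1.
p1 = XOR of data positions {3,5,7,9,11,13,15} = 0⊕1⊕0⊕0⊕0⊕0⊕1 = 0
p2 = XOR of data positions {3,6,7,10,11,14,15} = 0⊕0⊕0⊕0⊕0⊕1⊕1 = 0
p4 = XOR of data positions {5,6,7,12,13,14,15} = 1⊕0⊕0⊕1⊕0⊕1⊕1 = 0
p8 = XOR of data positions {9,10,11,12,13,14,15} = 0⊕0⊕0⊕1⊕0⊕1⊕1 = 1
Parity bits p1,p2,p4,p8 = 0001

0001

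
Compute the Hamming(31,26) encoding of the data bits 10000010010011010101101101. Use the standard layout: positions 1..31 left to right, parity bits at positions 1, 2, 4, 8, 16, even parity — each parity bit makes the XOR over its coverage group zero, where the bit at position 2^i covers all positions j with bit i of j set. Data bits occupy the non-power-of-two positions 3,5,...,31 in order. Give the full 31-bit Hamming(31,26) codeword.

Place data bits at non-power-of-two positions: b3=1, b5=0, b6=0, b7=0, b9=0, b10=0, b11=1, b12=0, b13=0, b14=1, b15=0, b17=0, b18=1, b19=1, b20=0, b21=1, b22=0, b23=1, b24=0, b25=1, b26=1, b27=0, b28=1, b29=1, b30=0, b31=1.
p1 = XOR of data positions {3,5,7,9,11,13,15,17,19,21,23,25,27,29,31} = 1⊕0⊕0⊕0⊕1⊕0⊕0⊕0⊕1⊕1⊕1⊕1⊕0⊕1⊕1 = 0
p2 = XOR of data positions {3,6,7,10,11,14,15,18,19,22,23,26,27,30,31} = 1⊕0⊕0⊕0⊕1⊕1⊕0⊕1⊕1⊕0⊕1⊕1⊕0⊕0⊕1 = 0
p4 = XOR of data positions {5,6,7,12,13,14,15,20,21,22,23,28,29,30,31} = 0⊕0⊕0⊕0⊕0⊕1⊕0⊕0⊕1⊕0⊕1⊕1⊕1⊕0⊕1 = 0
p8 = XOR of data positions {9,10,11,12,13,14,15,24,25,26,27,28,29,30,31} = 0⊕0⊕1⊕0⊕0⊕1⊕0⊕0⊕1⊕1⊕0⊕1⊕1⊕0⊕1 = 1
p16 = XOR of data positions {17,18,19,20,21,22,23,24,25,26,27,28,29,30,31} = 0⊕1⊕1⊕0⊕1⊕0⊕1⊕0⊕1⊕1⊕0⊕1⊕1⊕0⊕1 = 1
Codeword b1..b31 = 0010000100100101011010101101101

0010000100100101011010101101101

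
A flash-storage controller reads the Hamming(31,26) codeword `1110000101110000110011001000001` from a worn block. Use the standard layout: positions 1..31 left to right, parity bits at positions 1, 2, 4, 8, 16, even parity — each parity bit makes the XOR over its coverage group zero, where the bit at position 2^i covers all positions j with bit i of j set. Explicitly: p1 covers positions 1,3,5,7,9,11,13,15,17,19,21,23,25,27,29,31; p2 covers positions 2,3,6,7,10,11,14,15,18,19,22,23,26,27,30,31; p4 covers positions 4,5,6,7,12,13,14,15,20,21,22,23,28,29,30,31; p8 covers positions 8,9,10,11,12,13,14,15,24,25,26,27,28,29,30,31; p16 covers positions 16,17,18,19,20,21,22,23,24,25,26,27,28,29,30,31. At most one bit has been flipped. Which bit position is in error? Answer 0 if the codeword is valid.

3

s1: b1⊕b3⊕b5⊕b7⊕b9⊕b11⊕b13⊕b15⊕b17⊕b19⊕b21⊕b23⊕b25⊕b27⊕b29⊕b31 = 1⊕1⊕0⊕0⊕0⊕1⊕0⊕0⊕1⊕0⊕1⊕0⊕1⊕0⊕0⊕1 = 1
s2: b2⊕b3⊕b6⊕b7⊕b10⊕b11⊕b14⊕b15⊕b18⊕b19⊕b22⊕b23⊕b26⊕b27⊕b30⊕b31 = 1⊕1⊕0⊕0⊕1⊕1⊕0⊕0⊕1⊕0⊕1⊕0⊕0⊕0⊕0⊕1 = 1
s4: b4⊕b5⊕b6⊕b7⊕b12⊕b13⊕b14⊕b15⊕b20⊕b21⊕b22⊕b23⊕b28⊕b29⊕b30⊕b31 = 0⊕0⊕0⊕0⊕1⊕0⊕0⊕0⊕0⊕1⊕1⊕0⊕0⊕0⊕0⊕1 = 0
s8: b8⊕b9⊕b10⊕b11⊕b12⊕b13⊕b14⊕b15⊕b24⊕b25⊕b26⊕b27⊕b28⊕b29⊕b30⊕b31 = 1⊕0⊕1⊕1⊕1⊕0⊕0⊕0⊕0⊕1⊕0⊕0⊕0⊕0⊕0⊕1 = 0
s16: b16⊕b17⊕b18⊕b19⊕b20⊕b21⊕b22⊕b23⊕b24⊕b25⊕b26⊕b27⊕b28⊕b29⊕b30⊕b31 = 0⊕1⊕1⊕0⊕0⊕1⊕1⊕0⊕0⊕1⊕0⊕0⊕0⊕0⊕0⊕1 = 0
Syndrome (s16...s1) = 00011 → position 3.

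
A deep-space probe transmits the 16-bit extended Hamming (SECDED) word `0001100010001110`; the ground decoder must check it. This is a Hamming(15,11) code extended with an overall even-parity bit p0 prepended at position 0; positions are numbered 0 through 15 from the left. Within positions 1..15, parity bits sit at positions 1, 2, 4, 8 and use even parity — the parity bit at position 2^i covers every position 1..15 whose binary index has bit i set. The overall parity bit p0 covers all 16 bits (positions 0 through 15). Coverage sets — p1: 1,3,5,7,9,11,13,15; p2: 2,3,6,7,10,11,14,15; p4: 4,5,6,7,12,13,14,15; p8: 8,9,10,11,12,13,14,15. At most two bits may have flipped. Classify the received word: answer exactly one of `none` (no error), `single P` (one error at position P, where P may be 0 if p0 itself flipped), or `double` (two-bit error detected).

s1: b1⊕b3⊕b5⊕b7⊕b9⊕b11⊕b13⊕b15 = 0⊕1⊕0⊕0⊕0⊕0⊕1⊕0 = 0
s2: b2⊕b3⊕b6⊕b7⊕b10⊕b11⊕b14⊕b15 = 0⊕1⊕0⊕0⊕0⊕0⊕1⊕0 = 0
s4: b4⊕b5⊕b6⊕b7⊕b12⊕b13⊕b14⊕b15 = 1⊕0⊕0⊕0⊕1⊕1⊕1⊕0 = 0
s8: b8⊕b9⊕b10⊕b11⊕b12⊕b13⊕b14⊕b15 = 1⊕0⊕0⊕0⊕1⊕1⊕1⊕0 = 0
Syndrome (s8...s1) = 0000 → position 0 (no error).
Overall parity (XOR of all 16 bits, including p0): 0⊕0⊕0⊕1⊕1⊕0⊕0⊕0⊕1⊕0⊕0⊕0⊕1⊕1⊕1⊕0 = 0
Overall=0, syndrome position=0 → no error.

none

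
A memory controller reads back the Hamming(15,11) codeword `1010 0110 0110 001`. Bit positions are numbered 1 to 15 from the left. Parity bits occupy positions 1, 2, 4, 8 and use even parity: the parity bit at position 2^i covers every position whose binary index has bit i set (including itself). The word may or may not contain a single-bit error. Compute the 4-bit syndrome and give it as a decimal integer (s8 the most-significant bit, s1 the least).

s1: b1⊕b3⊕b5⊕b7⊕b9⊕b11⊕b13⊕b15 = 1⊕1⊕0⊕1⊕0⊕1⊕0⊕1 = 1
s2: b2⊕b3⊕b6⊕b7⊕b10⊕b11⊕b14⊕b15 = 0⊕1⊕1⊕1⊕1⊕1⊕0⊕1 = 0
s4: b4⊕b5⊕b6⊕b7⊕b12⊕b13⊕b14⊕b15 = 0⊕0⊕1⊕1⊕0⊕0⊕0⊕1 = 1
s8: b8⊕b9⊕b10⊕b11⊕b12⊕b13⊕b14⊕b15 = 0⊕0⊕1⊕1⊕0⊕0⊕0⊕1 = 1
Syndrome (s8...s1) = 1101 → position 13.

13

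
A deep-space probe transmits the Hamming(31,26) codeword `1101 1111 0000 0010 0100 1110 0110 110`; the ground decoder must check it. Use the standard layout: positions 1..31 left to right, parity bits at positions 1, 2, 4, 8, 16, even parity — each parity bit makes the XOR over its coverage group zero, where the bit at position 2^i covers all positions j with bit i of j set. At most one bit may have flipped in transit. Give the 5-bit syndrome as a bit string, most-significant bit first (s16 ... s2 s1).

00000

s1: b1⊕b3⊕b5⊕b7⊕b9⊕b11⊕b13⊕b15⊕b17⊕b19⊕b21⊕b23⊕b25⊕b27⊕b29⊕b31 = 1⊕0⊕1⊕1⊕0⊕0⊕0⊕1⊕0⊕0⊕1⊕1⊕0⊕1⊕1⊕0 = 0
s2: b2⊕b3⊕b6⊕b7⊕b10⊕b11⊕b14⊕b15⊕b18⊕b19⊕b22⊕b23⊕b26⊕b27⊕b30⊕b31 = 1⊕0⊕1⊕1⊕0⊕0⊕0⊕1⊕1⊕0⊕1⊕1⊕1⊕1⊕1⊕0 = 0
s4: b4⊕b5⊕b6⊕b7⊕b12⊕b13⊕b14⊕b15⊕b20⊕b21⊕b22⊕b23⊕b28⊕b29⊕b30⊕b31 = 1⊕1⊕1⊕1⊕0⊕0⊕0⊕1⊕0⊕1⊕1⊕1⊕0⊕1⊕1⊕0 = 0
s8: b8⊕b9⊕b10⊕b11⊕b12⊕b13⊕b14⊕b15⊕b24⊕b25⊕b26⊕b27⊕b28⊕b29⊕b30⊕b31 = 1⊕0⊕0⊕0⊕0⊕0⊕0⊕1⊕0⊕0⊕1⊕1⊕0⊕1⊕1⊕0 = 0
s16: b16⊕b17⊕b18⊕b19⊕b20⊕b21⊕b22⊕b23⊕b24⊕b25⊕b26⊕b27⊕b28⊕b29⊕b30⊕b31 = 0⊕0⊕1⊕0⊕0⊕1⊕1⊕1⊕0⊕0⊕1⊕1⊕0⊕1⊕1⊕0 = 0
Syndrome (s16...s1) = 00000 → position 0 (no error).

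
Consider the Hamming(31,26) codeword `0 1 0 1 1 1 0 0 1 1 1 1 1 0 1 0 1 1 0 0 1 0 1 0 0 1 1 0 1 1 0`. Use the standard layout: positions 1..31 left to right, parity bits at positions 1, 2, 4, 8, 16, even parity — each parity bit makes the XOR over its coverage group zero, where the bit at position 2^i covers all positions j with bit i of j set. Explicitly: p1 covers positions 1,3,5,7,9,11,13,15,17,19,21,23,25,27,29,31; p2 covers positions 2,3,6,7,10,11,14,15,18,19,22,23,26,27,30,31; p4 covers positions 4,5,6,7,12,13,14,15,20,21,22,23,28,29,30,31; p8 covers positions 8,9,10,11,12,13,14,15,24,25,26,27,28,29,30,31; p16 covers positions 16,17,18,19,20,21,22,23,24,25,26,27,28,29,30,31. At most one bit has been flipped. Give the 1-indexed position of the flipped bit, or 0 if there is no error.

s1: b1⊕b3⊕b5⊕b7⊕b9⊕b11⊕b13⊕b15⊕b17⊕b19⊕b21⊕b23⊕b25⊕b27⊕b29⊕b31 = 0⊕0⊕1⊕0⊕1⊕1⊕1⊕1⊕1⊕0⊕1⊕1⊕0⊕1⊕1⊕0 = 0
s2: b2⊕b3⊕b6⊕b7⊕b10⊕b11⊕b14⊕b15⊕b18⊕b19⊕b22⊕b23⊕b26⊕b27⊕b30⊕b31 = 1⊕0⊕1⊕0⊕1⊕1⊕0⊕1⊕1⊕0⊕0⊕1⊕1⊕1⊕1⊕0 = 0
s4: b4⊕b5⊕b6⊕b7⊕b12⊕b13⊕b14⊕b15⊕b20⊕b21⊕b22⊕b23⊕b28⊕b29⊕b30⊕b31 = 1⊕1⊕1⊕0⊕1⊕1⊕0⊕1⊕0⊕1⊕0⊕1⊕0⊕1⊕1⊕0 = 0
s8: b8⊕b9⊕b10⊕b11⊕b12⊕b13⊕b14⊕b15⊕b24⊕b25⊕b26⊕b27⊕b28⊕b29⊕b30⊕b31 = 0⊕1⊕1⊕1⊕1⊕1⊕0⊕1⊕0⊕0⊕1⊕1⊕0⊕1⊕1⊕0 = 0
s16: b16⊕b17⊕b18⊕b19⊕b20⊕b21⊕b22⊕b23⊕b24⊕b25⊕b26⊕b27⊕b28⊕b29⊕b30⊕b31 = 0⊕1⊕1⊕0⊕0⊕1⊕0⊕1⊕0⊕0⊕1⊕1⊕0⊕1⊕1⊕0 = 0
Syndrome (s16...s1) = 00000 → position 0 (no error).

0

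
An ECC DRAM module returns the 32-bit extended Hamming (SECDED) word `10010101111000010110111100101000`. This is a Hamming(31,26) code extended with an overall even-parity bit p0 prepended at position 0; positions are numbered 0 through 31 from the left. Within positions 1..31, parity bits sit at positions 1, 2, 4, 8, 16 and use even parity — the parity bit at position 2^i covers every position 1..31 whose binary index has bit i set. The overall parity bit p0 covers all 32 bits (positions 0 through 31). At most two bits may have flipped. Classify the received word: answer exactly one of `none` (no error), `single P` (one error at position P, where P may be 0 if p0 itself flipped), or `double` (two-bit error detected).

none

s1: b1⊕b3⊕b5⊕b7⊕b9⊕b11⊕b13⊕b15⊕b17⊕b19⊕b21⊕b23⊕b25⊕b27⊕b29⊕b31 = 0⊕1⊕1⊕1⊕1⊕0⊕0⊕1⊕1⊕0⊕1⊕1⊕0⊕0⊕0⊕0 = 0
s2: b2⊕b3⊕b6⊕b7⊕b10⊕b11⊕b14⊕b15⊕b18⊕b19⊕b22⊕b23⊕b26⊕b27⊕b30⊕b31 = 0⊕1⊕0⊕1⊕1⊕0⊕0⊕1⊕1⊕0⊕1⊕1⊕1⊕0⊕0⊕0 = 0
s4: b4⊕b5⊕b6⊕b7⊕b12⊕b13⊕b14⊕b15⊕b20⊕b21⊕b22⊕b23⊕b28⊕b29⊕b30⊕b31 = 0⊕1⊕0⊕1⊕0⊕0⊕0⊕1⊕1⊕1⊕1⊕1⊕1⊕0⊕0⊕0 = 0
s8: b8⊕b9⊕b10⊕b11⊕b12⊕b13⊕b14⊕b15⊕b24⊕b25⊕b26⊕b27⊕b28⊕b29⊕b30⊕b31 = 1⊕1⊕1⊕0⊕0⊕0⊕0⊕1⊕0⊕0⊕1⊕0⊕1⊕0⊕0⊕0 = 0
s16: b16⊕b17⊕b18⊕b19⊕b20⊕b21⊕b22⊕b23⊕b24⊕b25⊕b26⊕b27⊕b28⊕b29⊕b30⊕b31 = 0⊕1⊕1⊕0⊕1⊕1⊕1⊕1⊕0⊕0⊕1⊕0⊕1⊕0⊕0⊕0 = 0
Syndrome (s16...s1) = 00000 → position 0 (no error).
Overall parity (XOR of all 32 bits, including p0): 1⊕0⊕0⊕1⊕0⊕1⊕0⊕1⊕1⊕1⊕1⊕0⊕0⊕0⊕0⊕1⊕0⊕1⊕1⊕0⊕1⊕1⊕1⊕1⊕0⊕0⊕1⊕0⊕1⊕0⊕0⊕0 = 0
Overall=0, syndrome position=0 → no error.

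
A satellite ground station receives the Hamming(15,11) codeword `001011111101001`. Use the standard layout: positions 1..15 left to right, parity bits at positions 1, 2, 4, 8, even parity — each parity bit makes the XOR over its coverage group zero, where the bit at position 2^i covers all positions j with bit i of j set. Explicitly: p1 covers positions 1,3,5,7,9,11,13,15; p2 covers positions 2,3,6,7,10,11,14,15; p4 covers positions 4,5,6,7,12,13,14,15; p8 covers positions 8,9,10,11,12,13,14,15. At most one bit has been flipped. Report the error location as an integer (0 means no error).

s1: b1⊕b3⊕b5⊕b7⊕b9⊕b11⊕b13⊕b15 = 0⊕1⊕1⊕1⊕1⊕0⊕0⊕1 = 1
s2: b2⊕b3⊕b6⊕b7⊕b10⊕b11⊕b14⊕b15 = 0⊕1⊕1⊕1⊕1⊕0⊕0⊕1 = 1
s4: b4⊕b5⊕b6⊕b7⊕b12⊕b13⊕b14⊕b15 = 0⊕1⊕1⊕1⊕1⊕0⊕0⊕1 = 1
s8: b8⊕b9⊕b10⊕b11⊕b12⊕b13⊕b14⊕b15 = 1⊕1⊕1⊕0⊕1⊕0⊕0⊕1 = 1
Syndrome (s8...s1) = 1111 → position 15.

15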